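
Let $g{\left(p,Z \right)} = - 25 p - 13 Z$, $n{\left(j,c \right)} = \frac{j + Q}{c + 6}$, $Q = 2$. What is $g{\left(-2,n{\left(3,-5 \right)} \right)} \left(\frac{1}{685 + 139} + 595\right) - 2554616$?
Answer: $- \frac{2112357799}{824} \approx -2.5635 \cdot 10^{6}$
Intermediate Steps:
$n{\left(j,c \right)} = \frac{2 + j}{6 + c}$ ($n{\left(j,c \right)} = \frac{j + 2}{c + 6} = \frac{2 + j}{6 + c}$)
$g{\left(-2,n{\left(3,-5 \right)} \right)} \left(\frac{1}{685 + 139} + 595\right) - 2554616 = \left(\left(-25\right) \left(-2\right) - 13 \frac{2 + 3}{6 - 5}\right) \left(\frac{1}{685 + 139} + 595\right) - 2554616 = \left(50 - 13 \cdot 1^{-1} \cdot 5\right) \left(\frac{1}{824} + 595\right) - 2554616 = \left(50 - 13 \cdot 1 \cdot 5\right) \left(\frac{1}{824} + 595\right) - 2554616 = \left(50 - 65\right) \frac{490281}{824} - 2554616 = \left(-15\right) \frac{490281}{824} - 2554616 = - \frac{7354215}{824} - 2554616 = - \frac{2112357799}{824}$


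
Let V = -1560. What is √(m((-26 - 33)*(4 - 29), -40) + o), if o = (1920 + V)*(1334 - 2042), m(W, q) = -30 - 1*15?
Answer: 15*I*√1133 ≈ 504.9*I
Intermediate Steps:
m(W, q) = -45 (m(W, q) = -30 - 15 = -45)
o = -254880 (o = (1920 - 1560)*(1334 - 2042) = 360*(-708) = -254880)
√(m((-26 - 33)*(4 - 29), -40) + o) = √(-45 - 254880) = √(-254925) = 15*I*√1133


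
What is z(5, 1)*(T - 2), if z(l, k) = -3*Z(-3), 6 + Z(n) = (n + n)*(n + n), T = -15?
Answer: 1530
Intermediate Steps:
Z(n) = -6 + 4*n² (Z(n) = -6 + (n + n)*(n + n) = -6 + (2*n)*(2*n) = -6 + 4*n²)
z(l, k) = -90 (z(l, k) = -3*(-6 + 4*(-3)²) = -3*(-6 + 4*9) = -3*(-6 + 36) = -3*30 = -90)
z(5, 1)*(T - 2) = -90*(-15 - 2) = -90*(-17) = 1530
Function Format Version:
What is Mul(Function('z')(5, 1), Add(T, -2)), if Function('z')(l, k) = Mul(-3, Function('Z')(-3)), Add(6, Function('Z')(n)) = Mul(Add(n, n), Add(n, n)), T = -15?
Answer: 1530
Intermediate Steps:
Function('Z')(n) = Add(-6, Mul(4, Pow(n, 2))) (Function('Z')(n) = Add(-6, Mul(Add(n, n), Add(n, n))) = Add(-6, Mul(Mul(2, n), Mul(2, n))) = Add(-6, Mul(4, Pow(n, 2))))
Function('z')(l, k) = -90 (Function('z')(l, k) = Mul(-3, Add(-6, Mul(4, Pow(-3, 2)))) = Mul(-3, Add(-6, Mul(4, 9))) = Mul(-3, Add(-6, 36)) = Mul(-3, 30) = -90)
Mul(Function('z')(5, 1), Add(T, -2)) = Mul(-90, Add(-15, -2)) = Mul(-90, -17) = 1530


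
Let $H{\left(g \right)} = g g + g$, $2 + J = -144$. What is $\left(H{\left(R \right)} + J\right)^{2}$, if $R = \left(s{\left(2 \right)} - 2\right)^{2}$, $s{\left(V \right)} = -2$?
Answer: $15876$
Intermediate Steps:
$J = -146$ ($J = -2 - 144 = -146$)
$R = 16$ ($R = \left(-2 - 2\right)^{2} = \left(-4\right)^{2} = 16$)
$H{\left(g \right)} = g + g^{2}$ ($H{\left(g \right)} = g^{2} + g = g + g^{2}$)
$\left(H{\left(R \right)} + J\right)^{2} = \left(16 \left(1 + 16\right) - 146\right)^{2} = \left(16 \cdot 17 - 146\right)^{2} = \left(272 - 146\right)^{2} = 126^{2} = 15876$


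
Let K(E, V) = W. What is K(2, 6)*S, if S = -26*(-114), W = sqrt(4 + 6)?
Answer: 2964*sqrt(10) ≈ 9373.0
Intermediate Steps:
W = sqrt(10) ≈ 3.1623
K(E, V) = sqrt(10)
S = 2964
K(2, 6)*S = sqrt(10)*2964 = 2964*sqrt(10)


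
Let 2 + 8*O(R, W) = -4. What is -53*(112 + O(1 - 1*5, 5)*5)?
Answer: -22949/4 ≈ -5737.3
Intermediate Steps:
O(R, W) = -¾ (O(R, W) = -¼ + (⅛)*(-4) = -¼ - ½ = -¾)
-53*(112 + O(1 - 1*5, 5)*5) = -53*(112 - ¾*5) = -53*(112 - 15/4) = -53*433/4 = -22949/4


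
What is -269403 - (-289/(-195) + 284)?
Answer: -52589254/195 ≈ -2.6969e+5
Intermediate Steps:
-269403 - (-289/(-195) + 284) = -269403 - (-1/195*(-289) + 284) = -269403 - (289/195 + 284) = -269403 - 1*55669/195 = -269403 - 55669/195 = -52589254/195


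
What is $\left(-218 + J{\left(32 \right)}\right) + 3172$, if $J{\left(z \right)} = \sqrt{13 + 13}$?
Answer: $2954 + \sqrt{26} \approx 2959.1$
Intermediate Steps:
$J{\left(z \right)} = \sqrt{26}$
$\left(-218 + J{\left(32 \right)}\right) + 3172 = \left(-218 + \sqrt{26}\right) + 3172 = 2954 + \sqrt{26}$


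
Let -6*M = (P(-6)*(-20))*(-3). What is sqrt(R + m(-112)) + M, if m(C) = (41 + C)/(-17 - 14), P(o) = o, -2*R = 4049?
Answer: 60 + I*sqrt(7773374)/62 ≈ 60.0 + 44.969*I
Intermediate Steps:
R = -4049/2 (R = -1/2*4049 = -4049/2 ≈ -2024.5)
M = 60 (M = -(-6*(-20))*(-3)/6 = -20*(-3) = -1/6*(-360) = 60)
m(C) = -41/31 - C/31 (m(C) = (41 + C)/(-31) = (41 + C)*(-1/31) = -41/31 - C/31)
sqrt(R + m(-112)) + M = sqrt(-4049/2 + (-41/31 - 1/31*(-112))) + 60 = sqrt(-4049/2 + (-41/31 + 112/31)) + 60 = sqrt(-4049/2 + 71/31) + 60 = sqrt(-125377/62) + 60 = I*sqrt(7773374)/62 + 60 = 60 + I*sqrt(7773374)/62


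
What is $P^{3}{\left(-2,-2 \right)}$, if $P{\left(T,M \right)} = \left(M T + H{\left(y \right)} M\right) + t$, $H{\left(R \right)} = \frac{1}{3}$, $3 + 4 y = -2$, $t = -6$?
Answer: $- \frac{512}{27} \approx -18.963$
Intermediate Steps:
$y = - \frac{5}{4}$ ($y = - \frac{3}{4} + \frac{1}{4} \left(-2\right) = - \frac{3}{4} - \frac{1}{2} = - \frac{5}{4} \approx -1.25$)
$H{\left(R \right)} = \frac{1}{3}$
$P{\left(T,M \right)} = -6 + \frac{M}{3} + M T$ ($P{\left(T,M \right)} = \left(M T + \frac{M}{3}\right) - 6 = \left(\frac{M}{3} + M T\right) - 6 = -6 + \frac{M}{3} + M T$)
$P^{3}{\left(-2,-2 \right)} = \left(-6 + \frac{1}{3} \left(-2\right) - -4\right)^{3} = \left(-6 - \frac{2}{3} + 4\right)^{3} = \left(- \frac{8}{3}\right)^{3} = - \frac{512}{27}$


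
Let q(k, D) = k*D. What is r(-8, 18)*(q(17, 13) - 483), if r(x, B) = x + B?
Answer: -2620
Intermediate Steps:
r(x, B) = B + x
q(k, D) = D*k
r(-8, 18)*(q(17, 13) - 483) = (18 - 8)*(13*17 - 483) = 10*(221 - 483) = 10*(-262) = -2620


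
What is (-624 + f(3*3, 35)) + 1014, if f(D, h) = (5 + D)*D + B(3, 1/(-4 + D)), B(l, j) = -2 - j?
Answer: 2569/5 ≈ 513.80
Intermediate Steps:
f(D, h) = -2 - 1/(-4 + D) + D*(5 + D) (f(D, h) = (5 + D)*D + (-2 - 1/(-4 + D)) = D*(5 + D) + (-2 - 1/(-4 + D)) = -2 - 1/(-4 + D) + D*(5 + D))
(-624 + f(3*3, 35)) + 1014 = (-624 + (7 + (3*3)² + (3*3)³ - 66*3)/(-4 + 3*3)) + 1014 = (-624 + (7 + 9² + 9³ - 22*9)/(-4 + 9)) + 1014 = (-624 + (7 + 81 + 729 - 198)/5) + 1014 = (-624 + (⅕)*619) + 1014 = (-624 + 619/5) + 1014 = -2501/5 + 1014 = 2569/5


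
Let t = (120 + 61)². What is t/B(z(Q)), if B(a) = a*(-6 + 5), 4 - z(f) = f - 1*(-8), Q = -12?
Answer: -32761/8 ≈ -4095.1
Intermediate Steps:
z(f) = -4 - f (z(f) = 4 - (f - 1*(-8)) = 4 - (f + 8) = 4 - (8 + f) = 4 + (-8 - f) = -4 - f)
B(a) = -a (B(a) = a*(-1) = -a)
t = 32761 (t = 181² = 32761)
t/B(z(Q)) = 32761/((-(-4 - 1*(-12)))) = 32761/((-(-4 + 12))) = 32761/((-1*8)) = 32761/(-8) = 32761*(-⅛) = -32761/8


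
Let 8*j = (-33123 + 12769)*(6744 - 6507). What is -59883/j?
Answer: 79844/803983 ≈ 0.099311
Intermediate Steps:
j = -2411949/4 (j = ((-33123 + 12769)*(6744 - 6507))/8 = (-20354*237)/8 = (⅛)*(-4823898) = -2411949/4 ≈ -6.0299e+5)
-59883/j = -59883/(-2411949/4) = -59883*(-4/2411949) = 79844/803983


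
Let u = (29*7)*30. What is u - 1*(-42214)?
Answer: 48304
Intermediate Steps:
u = 6090 (u = 203*30 = 6090)
u - 1*(-42214) = 6090 - 1*(-42214) = 6090 + 42214 = 48304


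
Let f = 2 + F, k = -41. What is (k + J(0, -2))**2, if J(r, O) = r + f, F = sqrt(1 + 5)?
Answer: (39 - sqrt(6))**2 ≈ 1335.9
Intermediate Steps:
F = sqrt(6) ≈ 2.4495
f = 2 + sqrt(6) ≈ 4.4495
J(r, O) = 2 + r + sqrt(6) (J(r, O) = r + (2 + sqrt(6)) = 2 + r + sqrt(6))
(k + J(0, -2))**2 = (-41 + (2 + 0 + sqrt(6)))**2 = (-41 + (2 + sqrt(6)))**2 = (-39 + sqrt(6))**2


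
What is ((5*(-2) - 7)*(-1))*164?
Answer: 2788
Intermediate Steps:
((5*(-2) - 7)*(-1))*164 = ((-10 - 7)*(-1))*164 = -17*(-1)*164 = 17*164 = 2788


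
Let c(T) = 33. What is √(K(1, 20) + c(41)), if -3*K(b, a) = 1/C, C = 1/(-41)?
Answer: 2*√105/3 ≈ 6.8313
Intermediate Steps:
C = -1/41 ≈ -0.024390
K(b, a) = 41/3 (K(b, a) = -1/(3*(-1/41)) = -⅓*(-41) = 41/3)
√(K(1, 20) + c(41)) = √(41/3 + 33) = √(140/3) = 2*√105/3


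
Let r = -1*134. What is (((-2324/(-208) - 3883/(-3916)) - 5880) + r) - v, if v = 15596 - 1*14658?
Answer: -16058779/2314 ≈ -6939.8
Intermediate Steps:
r = -134
v = 938 (v = 15596 - 14658 = 938)
(((-2324/(-208) - 3883/(-3916)) - 5880) + r) - v = (((-2324/(-208) - 3883/(-3916)) - 5880) - 134) - 1*938 = (((-2324*(-1/208) - 3883*(-1/3916)) - 5880) - 134) - 938 = (((581/52 + 353/356) - 5880) - 134) - 938 = ((28149/2314 - 5880) - 134) - 938 = (-13578171/2314 - 134) - 938 = -13888247/2314 - 938 = -16058779/2314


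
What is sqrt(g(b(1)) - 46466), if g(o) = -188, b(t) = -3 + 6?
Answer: I*sqrt(46654) ≈ 216.0*I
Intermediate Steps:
b(t) = 3
sqrt(g(b(1)) - 46466) = sqrt(-188 - 46466) = sqrt(-46654) = I*sqrt(46654)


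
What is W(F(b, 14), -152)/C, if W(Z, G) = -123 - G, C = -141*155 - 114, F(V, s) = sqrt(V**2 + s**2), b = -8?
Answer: -29/21969 ≈ -0.0013200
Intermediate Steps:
C = -21969 (C = -21855 - 114 = -21969)
W(F(b, 14), -152)/C = (-123 - 1*(-152))/(-21969) = (-123 + 152)*(-1/21969) = 29*(-1/21969) = -29/21969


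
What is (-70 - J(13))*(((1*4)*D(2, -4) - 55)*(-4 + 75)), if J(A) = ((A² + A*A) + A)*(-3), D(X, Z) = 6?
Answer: -2163583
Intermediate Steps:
J(A) = -6*A² - 3*A (J(A) = ((A² + A²) + A)*(-3) = (2*A² + A)*(-3) = (A + 2*A²)*(-3) = -6*A² - 3*A)
(-70 - J(13))*(((1*4)*D(2, -4) - 55)*(-4 + 75)) = (-70 - (-3)*13*(1 + 2*13))*(((1*4)*6 - 55)*(-4 + 75)) = (-70 - (-3)*13*(1 + 26))*((4*6 - 55)*71) = (-70 - (-3)*13*27)*((24 - 55)*71) = (-70 - 1*(-1053))*(-31*71) = (-70 + 1053)*(-2201) = 983*(-2201) = -2163583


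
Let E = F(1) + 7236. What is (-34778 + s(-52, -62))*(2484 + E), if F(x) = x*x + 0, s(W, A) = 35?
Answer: -337736703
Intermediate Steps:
F(x) = x² (F(x) = x² + 0 = x²)
E = 7237 (E = 1² + 7236 = 1 + 7236 = 7237)
(-34778 + s(-52, -62))*(2484 + E) = (-34778 + 35)*(2484 + 7237) = -34743*9721 = -337736703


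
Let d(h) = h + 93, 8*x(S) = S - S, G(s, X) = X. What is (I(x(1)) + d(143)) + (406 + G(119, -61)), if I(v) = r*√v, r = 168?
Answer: 581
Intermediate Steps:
x(S) = 0 (x(S) = (S - S)/8 = (⅛)*0 = 0)
d(h) = 93 + h
I(v) = 168*√v
(I(x(1)) + d(143)) + (406 + G(119, -61)) = (168*√0 + (93 + 143)) + (406 - 61) = (168*0 + 236) + 345 = (0 + 236) + 345 = 236 + 345 = 581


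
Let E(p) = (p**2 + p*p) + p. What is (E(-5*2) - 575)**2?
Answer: 148225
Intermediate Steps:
E(p) = p + 2*p**2 (E(p) = (p**2 + p**2) + p = 2*p**2 + p = p + 2*p**2)
(E(-5*2) - 575)**2 = ((-5*2)*(1 + 2*(-5*2)) - 575)**2 = (-10*(1 + 2*(-10)) - 575)**2 = (-10*(1 - 20) - 575)**2 = (-10*(-19) - 575)**2 = (190 - 575)**2 = (-385)**2 = 148225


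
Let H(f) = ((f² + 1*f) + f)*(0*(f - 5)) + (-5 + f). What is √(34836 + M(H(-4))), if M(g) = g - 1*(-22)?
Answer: √34849 ≈ 186.68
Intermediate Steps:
H(f) = -5 + f (H(f) = ((f² + f) + f)*(0*(-5 + f)) + (-5 + f) = ((f + f²) + f)*0 + (-5 + f) = (f² + 2*f)*0 + (-5 + f) = 0 + (-5 + f) = -5 + f)
M(g) = 22 + g (M(g) = g + 22 = 22 + g)
√(34836 + M(H(-4))) = √(34836 + (22 + (-5 - 4))) = √(34836 + (22 - 9)) = √(34836 + 13) = √34849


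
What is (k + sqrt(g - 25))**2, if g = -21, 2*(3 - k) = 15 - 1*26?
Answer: 105/4 + 17*I*sqrt(46) ≈ 26.25 + 115.3*I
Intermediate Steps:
k = 17/2 (k = 3 - (15 - 1*26)/2 = 3 - (15 - 26)/2 = 3 - 1/2*(-11) = 3 + 11/2 = 17/2 ≈ 8.5000)
(k + sqrt(g - 25))**2 = (17/2 + sqrt(-21 - 25))**2 = (17/2 + sqrt(-46))**2 = (17/2 + I*sqrt(46))**2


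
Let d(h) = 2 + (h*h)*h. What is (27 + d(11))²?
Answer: 1849600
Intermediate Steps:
d(h) = 2 + h³ (d(h) = 2 + h²*h = 2 + h³)
(27 + d(11))² = (27 + (2 + 11³))² = (27 + (2 + 1331))² = (27 + 1333)² = 1360² = 1849600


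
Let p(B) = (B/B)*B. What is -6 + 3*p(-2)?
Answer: -12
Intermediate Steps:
p(B) = B (p(B) = 1*B = B)
-6 + 3*p(-2) = -6 + 3*(-2) = -6 - 6 = -12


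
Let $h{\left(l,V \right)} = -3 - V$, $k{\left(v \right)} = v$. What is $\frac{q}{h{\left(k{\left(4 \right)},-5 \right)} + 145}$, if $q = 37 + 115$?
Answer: $\frac{152}{147} \approx 1.034$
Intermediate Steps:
$q = 152$
$\frac{q}{h{\left(k{\left(4 \right)},-5 \right)} + 145} = \frac{152}{\left(-3 - -5\right) + 145} = \frac{152}{\left(-3 + 5\right) + 145} = \frac{152}{2 + 145} = \frac{152}{147}$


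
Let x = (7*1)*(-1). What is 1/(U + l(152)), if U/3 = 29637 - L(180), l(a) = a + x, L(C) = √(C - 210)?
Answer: 44528/3965485703 + 3*I*√30/7930971406 ≈ 1.1229e-5 + 2.0718e-9*I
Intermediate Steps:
x = -7 (x = 7*(-1) = -7)
L(C) = √(-210 + C)
l(a) = -7 + a (l(a) = a - 7 = -7 + a)
U = 88911 - 3*I*√30 (U = 3*(29637 - √(-210 + 180)) = 3*(29637 - √(-30)) = 3*(29637 - I*√30) = 88911 - 3*I*√30 ≈ 88911.0 - 16.432*I)
1/(U + l(152)) = 1/((88911 - 3*I*√30) + (-7 + 152)) = 1/((88911 - 3*I*√30) + 145) = 1/(89056 - 3*I*√30)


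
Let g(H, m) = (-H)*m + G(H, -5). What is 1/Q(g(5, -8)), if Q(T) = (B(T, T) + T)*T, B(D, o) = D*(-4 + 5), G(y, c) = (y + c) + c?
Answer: 1/2450 ≈ 0.00040816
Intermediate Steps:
G(y, c) = y + 2*c (G(y, c) = (c + y) + c = y + 2*c)
B(D, o) = D (B(D, o) = D*1 = D)
g(H, m) = -10 + H - H*m (g(H, m) = (-H)*m + (H + 2*(-5)) = -H*m + (H - 10) = -H*m + (-10 + H) = -10 + H - H*m)
Q(T) = 2*T**2 (Q(T) = (T + T)*T = (2*T)*T = 2*T**2)
1/Q(g(5, -8)) = 1/(2*(-10 + 5 - 1*5*(-8))**2) = 1/(2*(-10 + 5 + 40)**2) = 1/(2*35**2) = 1/(2*1225) = 1/2450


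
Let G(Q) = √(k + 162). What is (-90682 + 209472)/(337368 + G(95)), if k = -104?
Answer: 2862567480/8129797669 - 8485*√58/8129797669 ≈ 0.35210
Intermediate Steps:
G(Q) = √58 (G(Q) = √(-104 + 162) = √58)
(-90682 + 209472)/(337368 + G(95)) = (-90682 + 209472)/(337368 + √58) = 118790/(337368 + √58)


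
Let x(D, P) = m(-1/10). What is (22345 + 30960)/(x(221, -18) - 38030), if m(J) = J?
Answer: -533050/380301 ≈ -1.4017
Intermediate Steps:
x(D, P) = -⅒ (x(D, P) = -1/10 = -1*⅒ = -⅒)
(22345 + 30960)/(x(221, -18) - 38030) = (22345 + 30960)/(-⅒ - 38030) = 53305/(-380301/10) = 53305*(-10/380301) = -533050/380301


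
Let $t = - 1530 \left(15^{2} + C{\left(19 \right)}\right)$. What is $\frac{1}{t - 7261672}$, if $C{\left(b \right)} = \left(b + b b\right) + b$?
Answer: $- \frac{1}{8216392} \approx -1.2171 \cdot 10^{-7}$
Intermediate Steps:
$C{\left(b \right)} = b^{2} + 2 b$ ($C{\left(b \right)} = \left(b + b^{2}\right) + b = b^{2} + 2 b$)
$t = -954720$ ($t = - 1530 \left(15^{2} + 19 \left(2 + 19\right)\right) = - 1530 \left(225 + 19 \cdot 21\right) = - 1530 \left(225 + 399\right) = \left(-1530\right) 624 = -954720$)
$\frac{1}{t - 7261672} = \frac{1}{-954720 - 7261672} = \frac{1}{-8216392} = - \frac{1}{8216392}$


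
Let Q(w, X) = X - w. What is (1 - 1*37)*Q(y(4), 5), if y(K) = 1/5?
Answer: -864/5 ≈ -172.80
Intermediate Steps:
y(K) = 1/5 (y(K) = 1*(1/5) = 1/5)
(1 - 1*37)*Q(y(4), 5) = (1 - 1*37)*(5 - 1*1/5) = (1 - 37)*(5 - 1/5) = -36*24/5 = -864/5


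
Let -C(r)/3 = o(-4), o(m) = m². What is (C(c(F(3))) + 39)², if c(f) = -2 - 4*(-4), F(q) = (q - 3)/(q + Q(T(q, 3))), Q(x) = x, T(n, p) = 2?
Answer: 81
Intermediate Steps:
F(q) = (-3 + q)/(2 + q) (F(q) = (q - 3)/(q + 2) = (-3 + q)/(2 + q))
c(f) = 14 (c(f) = -2 + 16 = 14)
C(r) = -48 (C(r) = -3*(-4)² = -3*16 = -48)
(C(c(F(3))) + 39)² = (-48 + 39)² = (-9)² = 81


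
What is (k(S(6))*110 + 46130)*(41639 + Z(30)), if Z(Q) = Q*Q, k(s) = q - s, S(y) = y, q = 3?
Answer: 1948286200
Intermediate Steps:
k(s) = 3 - s
Z(Q) = Q²
(k(S(6))*110 + 46130)*(41639 + Z(30)) = ((3 - 1*6)*110 + 46130)*(41639 + 30²) = ((3 - 6)*110 + 46130)*(41639 + 900) = (-3*110 + 46130)*42539 = (-330 + 46130)*42539 = 45800*42539 = 1948286200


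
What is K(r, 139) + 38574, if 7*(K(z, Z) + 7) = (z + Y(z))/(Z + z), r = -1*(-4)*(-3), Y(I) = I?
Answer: 34286039/889 ≈ 38567.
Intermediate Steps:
r = -12 (r = 4*(-3) = -12)
K(z, Z) = -7 + 2*z/(7*(Z + z)) (K(z, Z) = -7 + ((z + z)/(Z + z))/7 = -7 + ((2*z)/(Z + z))/7 = -7 + (2*z/(Z + z))/7 = -7 + 2*z/(7*(Z + z)))
K(r, 139) + 38574 = (-7*139 - 47/7*(-12))/(139 - 12) + 38574 = (-973 + 564/7)/127 + 38574 = (1/127)*(-6247/7) + 38574 = -6247/889 + 38574 = 34286039/889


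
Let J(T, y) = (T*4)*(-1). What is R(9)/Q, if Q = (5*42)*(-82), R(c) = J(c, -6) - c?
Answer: 3/1148 ≈ 0.0026132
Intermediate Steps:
J(T, y) = -4*T (J(T, y) = (4*T)*(-1) = -4*T)
R(c) = -5*c (R(c) = -4*c - c = -5*c)
Q = -17220 (Q = 210*(-82) = -17220)
R(9)/Q = -5*9/(-17220) = -45*(-1/17220) = 3/1148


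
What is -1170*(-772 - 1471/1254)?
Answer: 189064005/209 ≈ 9.0461e+5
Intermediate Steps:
-1170*(-772 - 1471/1254) = -1170*(-969559/1254) = 189064005/209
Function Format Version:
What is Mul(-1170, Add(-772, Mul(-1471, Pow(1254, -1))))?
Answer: Rational(189064005, 209) ≈ 9.0461e+5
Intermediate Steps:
Mul(-1170, Add(-772, Mul(-1471, Pow(1254, -1)))) = Mul(-1170, Add(-772, Mul(-1471, Rational(1, 1254)))) = Mul(-1170, Add(-772, Rational(-1471, 1254))) = Mul(-1170, Rational(-969559, 1254)) = Rational(189064005, 209)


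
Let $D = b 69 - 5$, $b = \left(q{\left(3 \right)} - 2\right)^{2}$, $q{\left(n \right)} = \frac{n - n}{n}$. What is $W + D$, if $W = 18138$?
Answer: $18409$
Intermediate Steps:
$q{\left(n \right)} = 0$ ($q{\left(n \right)} = \frac{0}{n} = 0$)
$b = 4$ ($b = \left(0 - 2\right)^{2} = \left(-2\right)^{2} = 4$)
$D = 271$ ($D = 4 \cdot 69 - 5 = 276 - 5 = 271$)
$W + D = 18138 + 271 = 18409$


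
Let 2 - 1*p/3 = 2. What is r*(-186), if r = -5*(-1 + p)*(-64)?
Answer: 59520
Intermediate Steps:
p = 0 (p = 6 - 3*2 = 6 - 6 = 0)
r = -320 (r = -5*(-1 + 0)*(-64) = -5*(-1)*(-64) = 5*(-64) = -320)
r*(-186) = -320*(-186) = 59520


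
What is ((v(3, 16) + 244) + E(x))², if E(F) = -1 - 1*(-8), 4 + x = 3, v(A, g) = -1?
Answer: 62500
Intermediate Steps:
x = -1 (x = -4 + 3 = -1)
E(F) = 7 (E(F) = -1 + 8 = 7)
((v(3, 16) + 244) + E(x))² = ((-1 + 244) + 7)² = (243 + 7)² = 250² = 62500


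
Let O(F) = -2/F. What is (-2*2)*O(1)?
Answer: 8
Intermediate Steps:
(-2*2)*O(1) = (-2*2)*(-2/1) = -(-8) = -4*(-2) = 8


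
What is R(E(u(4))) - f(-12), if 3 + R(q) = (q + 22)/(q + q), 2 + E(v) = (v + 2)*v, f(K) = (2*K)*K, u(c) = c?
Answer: -290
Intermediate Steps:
f(K) = 2*K²
E(v) = -2 + v*(2 + v) (E(v) = -2 + (v + 2)*v = -2 + (2 + v)*v = -2 + v*(2 + v))
R(q) = -3 + (22 + q)/(2*q) (R(q) = -3 + (q + 22)/(q + q) = -3 + (22 + q)/((2*q)) = -3 + (22 + q)*(1/(2*q)) = -3 + (22 + q)/(2*q))
R(E(u(4))) - f(-12) = (-5/2 + 11/(-2 + 4² + 2*4)) - 2*(-12)² = (-5/2 + 11/(-2 + 16 + 8)) - 2*144 = (-5/2 + 11/22) - 1*288 = (-5/2 + 11*(1/22)) - 288 = (-5/2 + ½) - 288 = -2 - 288 = -290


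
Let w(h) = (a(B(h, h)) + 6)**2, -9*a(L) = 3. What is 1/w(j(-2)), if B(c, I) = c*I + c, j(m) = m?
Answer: 9/289 ≈ 0.031142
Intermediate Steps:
B(c, I) = c + I*c (B(c, I) = I*c + c = c + I*c)
a(L) = -1/3 (a(L) = -1/9*3 = -1/3)
w(h) = 289/9 (w(h) = (-1/3 + 6)**2 = (17/3)**2 = 289/9)
1/w(j(-2)) = 1/(289/9) = 9/289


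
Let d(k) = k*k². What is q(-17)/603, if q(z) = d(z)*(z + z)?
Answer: 167042/603 ≈ 277.02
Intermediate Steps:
d(k) = k³
q(z) = 2*z⁴ (q(z) = z³*(z + z) = z³*(2*z) = 2*z⁴)
q(-17)/603 = (2*(-17)⁴)/603 = (2*83521)*(1/603) = 167042*(1/603) = 167042/603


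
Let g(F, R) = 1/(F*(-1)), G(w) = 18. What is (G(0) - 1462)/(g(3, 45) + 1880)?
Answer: -4332/5639 ≈ -0.76822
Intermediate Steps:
g(F, R) = -1/F (g(F, R) = 1/(-F) = -1/F)
(G(0) - 1462)/(g(3, 45) + 1880) = (18 - 1462)/(-1/3 + 1880) = -1444/(-1*1/3 + 1880) = -1444/(-1/3 + 1880) = -1444/5639/3 = -1444*3/5639 = -4332/5639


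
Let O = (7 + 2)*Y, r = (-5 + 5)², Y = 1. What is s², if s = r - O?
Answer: 81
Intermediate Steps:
r = 0 (r = 0² = 0)
O = 9 (O = (7 + 2)*1 = 9*1 = 9)
s = -9 (s = 0 - 1*9 = 0 - 9 = -9)
s² = (-9)² = 81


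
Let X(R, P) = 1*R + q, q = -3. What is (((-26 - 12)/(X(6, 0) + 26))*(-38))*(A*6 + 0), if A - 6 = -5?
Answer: 8664/29 ≈ 298.76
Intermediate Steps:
A = 1 (A = 6 - 5 = 1)
X(R, P) = -3 + R (X(R, P) = 1*R - 3 = R - 3 = -3 + R)
(((-26 - 12)/(X(6, 0) + 26))*(-38))*(A*6 + 0) = (((-26 - 12)/((-3 + 6) + 26))*(-38))*(1*6 + 0) = (-38/(3 + 26)*(-38))*(6 + 0) = (-38/29*(-38))*6 = (-38*1/29*(-38))*6 = -38/29*(-38)*6 = (1444/29)*6 = 8664/29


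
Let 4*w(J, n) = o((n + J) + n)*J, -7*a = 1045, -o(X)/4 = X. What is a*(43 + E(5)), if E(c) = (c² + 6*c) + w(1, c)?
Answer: -90915/7 ≈ -12988.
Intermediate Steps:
o(X) = -4*X
a = -1045/7 (a = -⅐*1045 = -1045/7 ≈ -149.29)
w(J, n) = J*(-8*n - 4*J)/4 (w(J, n) = ((-4*((n + J) + n))*J)/4 = ((-4*((J + n) + n))*J)/4 = ((-4*(J + 2*n))*J)/4 = ((-8*n - 4*J)*J)/4 = (J*(-8*n - 4*J))/4 = J*(-8*n - 4*J)/4)
E(c) = -1 + c² + 4*c (E(c) = (c² + 6*c) + 1*(-1*1 - 2*c) = (c² + 6*c) + 1*(-1 - 2*c) = (c² + 6*c) + (-1 - 2*c) = -1 + c² + 4*c)
a*(43 + E(5)) = -1045*(43 + (-1 + 5² + 4*5))/7 = -1045*(43 + (-1 + 25 + 20))/7 = -1045*(43 + 44)/7 = -1045/7*87 = -90915/7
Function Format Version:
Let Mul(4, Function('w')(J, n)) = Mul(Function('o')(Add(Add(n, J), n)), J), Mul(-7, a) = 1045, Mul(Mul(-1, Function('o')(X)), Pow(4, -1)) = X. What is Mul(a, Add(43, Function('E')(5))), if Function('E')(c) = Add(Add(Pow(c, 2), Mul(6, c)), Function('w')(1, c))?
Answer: Rational(-90915, 7) ≈ -12988.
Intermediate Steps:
Function('o')(X) = Mul(-4, X)
a = Rational(-1045, 7) (a = Mul(Rational(-1, 7), 1045) = Rational(-1045, 7) ≈ -149.29)
Function('w')(J, n) = Mul(Rational(1, 4), J, Add(Mul(-8, n), Mul(-4, J))) (Function('w')(J, n) = Mul(Rational(1, 4), Mul(Mul(-4, Add(Add(n, J), n)), J)) = Mul(Rational(1, 4), Mul(Mul(-4, Add(Add(J, n), n)), J)) = Mul(Rational(1, 4), Mul(Mul(-4, Add(J, Mul(2, n))), J)) = Mul(Rational(1, 4), Mul(Add(Mul(-8, n), Mul(-4, J)), J)) = Mul(Rational(1, 4), Mul(J, Add(Mul(-8, n), Mul(-4, J)))) = Mul(Rational(1, 4), J, Add(Mul(-8, n), Mul(-4, J))))
Function('E')(c) = Add(-1, Pow(c, 2), Mul(4, c)) (Function('E')(c) = Add(Add(Pow(c, 2), Mul(6, c)), Mul(1, Add(Mul(-1, 1), Mul(-2, c)))) = Add(Add(Pow(c, 2), Mul(6, c)), Mul(1, Add(-1, Mul(-2, c)))) = Add(Add(Pow(c, 2), Mul(6, c)), Add(-1, Mul(-2, c))) = Add(-1, Pow(c, 2), Mul(4, c)))
Mul(a, Add(43, Function('E')(5))) = Mul(Rational(-1045, 7), Add(43, Add(-1, Pow(5, 2), Mul(4, 5)))) = Mul(Rational(-1045, 7), Add(43, Add(-1, 25, 20))) = Mul(Rational(-1045, 7), Add(43, 44)) = Mul(Rational(-1045, 7), 87) = Rational(-90915, 7)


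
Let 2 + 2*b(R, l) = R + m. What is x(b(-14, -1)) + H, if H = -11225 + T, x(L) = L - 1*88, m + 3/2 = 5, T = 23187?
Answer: 47471/4 ≈ 11868.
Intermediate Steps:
m = 7/2 (m = -3/2 + 5 = 7/2 ≈ 3.5000)
b(R, l) = ¾ + R/2 (b(R, l) = -1 + (R + 7/2)/2 = -1 + (7/2 + R)/2 = -1 + (7/4 + R/2) = ¾ + R/2)
x(L) = -88 + L (x(L) = L - 88 = -88 + L)
H = 11962 (H = -11225 + 23187 = 11962)
x(b(-14, -1)) + H = (-88 + (¾ + (½)*(-14))) + 11962 = (-88 + (¾ - 7)) + 11962 = (-88 - 25/4) + 11962 = -377/4 + 11962 = 47471/4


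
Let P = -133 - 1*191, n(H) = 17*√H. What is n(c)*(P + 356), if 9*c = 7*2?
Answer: 544*√14/3 ≈ 678.49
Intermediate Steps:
c = 14/9 (c = (7*2)/9 = (⅑)*14 = 14/9 ≈ 1.5556)
P = -324 (P = -133 - 191 = -324)
n(c)*(P + 356) = (17*√(14/9))*(-324 + 356) = (17*(√14/3))*32 = (17*√14/3)*32 = 544*√14/3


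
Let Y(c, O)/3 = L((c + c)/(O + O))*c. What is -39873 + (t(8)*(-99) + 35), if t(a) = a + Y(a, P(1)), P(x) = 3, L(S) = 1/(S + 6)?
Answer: -531754/13 ≈ -40904.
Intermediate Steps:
L(S) = 1/(6 + S)
Y(c, O) = 3*c/(6 + c/O) (Y(c, O) = 3*(c/(6 + (c + c)/(O + O))) = 3*(c/(6 + (2*c)/((2*O)))) = 3*(c/(6 + (2*c)*(1/(2*O)))) = 3*(c/(6 + c/O)) = 3*c/(6 + c/O))
t(a) = a + 9*a/(18 + a) (t(a) = a + 3*3*a/(a + 6*3) = a + 3*3*a/(a + 18) = a + 3*3*a/(18 + a) = a + 9*a/(18 + a))
-39873 + (t(8)*(-99) + 35) = -39873 + ((8*(27 + 8)/(18 + 8))*(-99) + 35) = -39873 + ((8*35/26)*(-99) + 35) = -39873 + ((8*(1/26)*35)*(-99) + 35) = -39873 + ((140/13)*(-99) + 35) = -39873 + (-13860/13 + 35) = -39873 - 13405/13 = -531754/13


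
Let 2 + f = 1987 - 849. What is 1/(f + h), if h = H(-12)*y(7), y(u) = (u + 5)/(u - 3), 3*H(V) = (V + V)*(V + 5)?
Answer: 1/1304 ≈ 0.00076687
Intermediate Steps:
H(V) = 2*V*(5 + V)/3 (H(V) = ((V + V)*(V + 5))/3 = ((2*V)*(5 + V))/3 = (2*V*(5 + V))/3 = 2*V*(5 + V)/3)
f = 1136 (f = -2 + (1987 - 849) = -2 + 1138 = 1136)
y(u) = (5 + u)/(-3 + u)
h = 168 (h = ((2/3)*(-12)*(5 - 12))*((5 + 7)/(-3 + 7)) = ((2/3)*(-12)*(-7))*(12/4) = 56*((1/4)*12) = 56*3 = 168)
1/(f + h) = 1/(1136 + 168) = 1/1304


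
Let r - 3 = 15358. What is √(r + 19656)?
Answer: 19*√97 ≈ 187.13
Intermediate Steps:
r = 15361 (r = 3 + 15358 = 15361)
√(r + 19656) = √(15361 + 19656) = √35017 = 19*√97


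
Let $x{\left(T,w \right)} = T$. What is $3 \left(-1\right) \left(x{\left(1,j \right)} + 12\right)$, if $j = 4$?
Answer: $-39$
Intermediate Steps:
$3 \left(-1\right) \left(x{\left(1,j \right)} + 12\right) = 3 \left(-1\right) \left(1 + 12\right) = \left(-3\right) 13 = -39$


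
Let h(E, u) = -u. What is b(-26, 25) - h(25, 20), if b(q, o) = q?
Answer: -6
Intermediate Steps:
b(-26, 25) - h(25, 20) = -26 - (-1)*20 = -26 - 1*(-20) = -26 + 20 = -6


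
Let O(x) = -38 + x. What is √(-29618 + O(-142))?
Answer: I*√29798 ≈ 172.62*I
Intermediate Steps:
√(-29618 + O(-142)) = √(-29618 + (-38 - 142)) = √(-29618 - 180) = √(-29798) = I*√29798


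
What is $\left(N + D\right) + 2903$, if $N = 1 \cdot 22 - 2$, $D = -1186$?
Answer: $1737$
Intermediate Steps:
$N = 20$ ($N = 22 - 2 = 20$)
$\left(N + D\right) + 2903 = \left(20 - 1186\right) + 2903 = -1166 + 2903 = 1737$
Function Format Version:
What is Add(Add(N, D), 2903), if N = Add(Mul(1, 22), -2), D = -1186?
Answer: 1737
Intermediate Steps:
N = 20 (N = Add(22, -2) = 20)
Add(Add(N, D), 2903) = Add(Add(20, -1186), 2903) = Add(-1166, 2903) = 1737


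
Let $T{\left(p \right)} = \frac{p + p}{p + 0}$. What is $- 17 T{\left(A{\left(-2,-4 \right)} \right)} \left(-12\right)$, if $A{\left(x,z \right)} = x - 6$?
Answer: $408$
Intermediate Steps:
$A{\left(x,z \right)} = -6 + x$ ($A{\left(x,z \right)} = x - 6 = -6 + x$)
$T{\left(p \right)} = 2$ ($T{\left(p \right)} = \frac{2 p}{p} = 2$)
$- 17 T{\left(A{\left(-2,-4 \right)} \right)} \left(-12\right) = \left(-17\right) 2 \left(-12\right) = \left(-34\right) \left(-12\right) = 408$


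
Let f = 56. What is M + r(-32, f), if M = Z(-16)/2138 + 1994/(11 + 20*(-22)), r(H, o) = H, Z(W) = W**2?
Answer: -16751906/458601 ≈ -36.528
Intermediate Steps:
M = -2076674/458601 (M = (-16)**2/2138 + 1994/(11 + 20*(-22)) = 256*(1/2138) + 1994/(11 - 440) = 128/1069 + 1994/(-429) = 128/1069 + 1994*(-1/429) = 128/1069 - 1994/429 = -2076674/458601 ≈ -4.5283)
M + r(-32, f) = -2076674/458601 - 32 = -16751906/458601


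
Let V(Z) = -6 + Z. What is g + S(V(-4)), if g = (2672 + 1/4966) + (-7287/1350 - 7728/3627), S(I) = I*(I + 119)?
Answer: 27268157929/17318925 ≈ 1574.5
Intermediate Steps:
S(I) = I*(119 + I)
g = 46145786179/17318925 (g = (2672 + 1/4966) + (-7287*1/1350 - 7728*1/3627) = 13269153/4966 + (-2429/450 - 2576/1209) = 13269153/4966 - 1365287/181350 = 46145786179/17318925 ≈ 2664.5)
g + S(V(-4)) = 46145786179/17318925 + (-6 - 4)*(119 + (-6 - 4)) = 46145786179/17318925 - 10*(119 - 10) = 46145786179/17318925 - 10*109 = 46145786179/17318925 - 1090 = 27268157929/17318925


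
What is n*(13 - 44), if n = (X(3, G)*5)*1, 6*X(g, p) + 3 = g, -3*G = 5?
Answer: 0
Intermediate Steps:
G = -5/3 (G = -⅓*5 = -5/3 ≈ -1.6667)
X(g, p) = -½ + g/6
n = 0 (n = ((-½ + (⅙)*3)*5)*1 = ((-½ + ½)*5)*1 = (0*5)*1 = 0*1 = 0)
n*(13 - 44) = 0*(13 - 44) = 0*(-31) = 0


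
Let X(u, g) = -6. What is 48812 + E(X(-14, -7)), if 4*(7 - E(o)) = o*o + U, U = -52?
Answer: 48823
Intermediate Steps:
E(o) = 20 - o**2/4 (E(o) = 7 - (o*o - 52)/4 = 7 - (o**2 - 52)/4 = 7 - (-52 + o**2)/4 = 7 + (13 - o**2/4) = 20 - o**2/4)
48812 + E(X(-14, -7)) = 48812 + (20 - 1/4*(-6)**2) = 48812 + (20 - 1/4*36) = 48812 + (20 - 9) = 48812 + 11 = 48823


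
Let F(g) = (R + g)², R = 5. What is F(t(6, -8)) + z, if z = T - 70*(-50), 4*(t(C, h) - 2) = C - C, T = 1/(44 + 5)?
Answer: 173902/49 ≈ 3549.0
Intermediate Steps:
T = 1/49 ≈ 0.020408
t(C, h) = 2 (t(C, h) = 2 + (C - C)/4 = 2 + (¼)*0 = 2 + 0 = 2)
F(g) = (5 + g)²
z = 171501/49 (z = 1/49 - 70*(-50) = 1/49 + 3500 = 171501/49 ≈ 3500.0)
F(t(6, -8)) + z = (5 + 2)² + 171501/49 = 7² + 171501/49 = 49 + 171501/49 = 173902/49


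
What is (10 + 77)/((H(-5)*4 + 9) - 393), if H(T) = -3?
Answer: -29/132 ≈ -0.21970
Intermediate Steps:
(10 + 77)/((H(-5)*4 + 9) - 393) = (10 + 77)/((-3*4 + 9) - 393) = 87/((-12 + 9) - 393) = 87/(-3 - 393) = 87/(-396) = 87*(-1/396) = -29/132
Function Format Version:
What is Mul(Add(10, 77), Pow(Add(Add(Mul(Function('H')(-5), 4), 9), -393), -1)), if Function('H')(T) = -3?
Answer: Rational(-29, 132) ≈ -0.21970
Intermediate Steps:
Mul(Add(10, 77), Pow(Add(Add(Mul(Function('H')(-5), 4), 9), -393), -1)) = Mul(Add(10, 77), Pow(Add(Add(Mul(-3, 4), 9), -393), -1)) = Mul(87, Pow(Add(Add(-12, 9), -393), -1)) = Mul(87, Pow(Add(-3, -393), -1)) = Mul(87, Pow(-396, -1)) = Mul(87, Rational(-1, 396)) = Rational(-29, 132)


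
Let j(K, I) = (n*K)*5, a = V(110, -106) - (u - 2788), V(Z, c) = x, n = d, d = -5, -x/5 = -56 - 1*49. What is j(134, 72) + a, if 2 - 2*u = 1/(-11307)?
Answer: -859333/22614 ≈ -38.000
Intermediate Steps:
u = 22615/22614 (u = 1 - ½/(-11307) = 1 - ½*(-1/11307) = 1 + 1/22614 = 22615/22614 ≈ 1.0000)
x = 525 (x = -5*(-56 - 1*49) = -5*(-56 - 49) = -5*(-105) = 525)
n = -5
V(Z, c) = 525
a = 74897567/22614 (a = 525 - (22615/22614 - 2788) = 525 - 1*(-63025217/22614) = 525 + 63025217/22614 = 74897567/22614 ≈ 3312.0)
j(K, I) = -25*K (j(K, I) = -5*K*5 = -25*K)
j(134, 72) + a = -25*134 + 74897567/22614 = -3350 + 74897567/22614 = -859333/22614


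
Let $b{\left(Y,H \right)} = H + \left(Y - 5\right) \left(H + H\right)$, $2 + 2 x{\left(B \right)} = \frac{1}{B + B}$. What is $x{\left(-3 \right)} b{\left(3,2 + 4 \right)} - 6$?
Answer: $\frac{27}{2} \approx 13.5$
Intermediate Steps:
$x{\left(B \right)} = -1 + \frac{1}{4 B}$ ($x{\left(B \right)} = -1 + \frac{1}{2 \left(B + B\right)} = -1 + \frac{1}{2 \cdot 2 B} = -1 + \frac{\frac{1}{2} \frac{1}{B}}{2} = -1 + \frac{1}{4 B}$)
$b{\left(Y,H \right)} = H + 2 H \left(-5 + Y\right)$ ($b{\left(Y,H \right)} = H + \left(-5 + Y\right) 2 H = H + 2 H \left(-5 + Y\right)$)
$x{\left(-3 \right)} b{\left(3,2 + 4 \right)} - 6 = \frac{\frac{1}{4} - -3}{-3} \left(2 + 4\right) \left(-9 + 2 \cdot 3\right) - 6 = - \frac{\frac{1}{4} + 3}{3} \cdot 6 \left(-9 + 6\right) - 6 = \left(- \frac{1}{3}\right) \frac{13}{4} \cdot 6 \left(-3\right) - 6 = \left(- \frac{13}{12}\right) \left(-18\right) - 6 = \frac{39}{2} - 6 = \frac{27}{2}$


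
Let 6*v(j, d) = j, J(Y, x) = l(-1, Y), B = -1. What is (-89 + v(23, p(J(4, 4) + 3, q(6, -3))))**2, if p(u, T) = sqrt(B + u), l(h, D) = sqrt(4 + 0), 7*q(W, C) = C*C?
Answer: 261121/36 ≈ 7253.4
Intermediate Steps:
q(W, C) = C**2/7 (q(W, C) = (C*C)/7 = C**2/7)
l(h, D) = 2 (l(h, D) = sqrt(4) = 2)
J(Y, x) = 2
p(u, T) = sqrt(-1 + u)
v(j, d) = j/6
(-89 + v(23, p(J(4, 4) + 3, q(6, -3))))**2 = (-89 + (1/6)*23)**2 = (-89 + 23/6)**2 = (-511/6)**2 = 261121/36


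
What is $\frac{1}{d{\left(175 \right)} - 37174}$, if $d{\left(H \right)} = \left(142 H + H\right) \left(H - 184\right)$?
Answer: $- \frac{1}{262399} \approx -3.811 \cdot 10^{-6}$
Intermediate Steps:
$d{\left(H \right)} = 143 H \left(-184 + H\right)$
$\frac{1}{d{\left(175 \right)} - 37174} = \frac{1}{143 \cdot 175 \left(-184 + 175\right) - 37174} = \frac{1}{143 \cdot 175 \left(-9\right) - 37174} = \frac{1}{-225225 - 37174} = \frac{1}{-262399} = - \frac{1}{262399}$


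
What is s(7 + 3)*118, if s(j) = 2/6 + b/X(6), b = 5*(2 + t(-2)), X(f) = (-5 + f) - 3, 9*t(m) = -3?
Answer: -1357/3 ≈ -452.33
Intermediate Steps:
t(m) = -⅓ (t(m) = (⅑)*(-3) = -⅓)
X(f) = -8 + f
b = 25/3 (b = 5*(2 - ⅓) = 5*(5/3) = 25/3 ≈ 8.3333)
s(j) = -23/6 (s(j) = 2/6 + 25/(3*(-8 + 6)) = 2*(⅙) + (25/3)/(-2) = ⅓ + (25/3)*(-½) = ⅓ - 25/6 = -23/6)
s(7 + 3)*118 = -23/6*118 = -1357/3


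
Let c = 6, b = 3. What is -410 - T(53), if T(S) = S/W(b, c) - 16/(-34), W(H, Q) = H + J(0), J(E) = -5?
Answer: -13055/34 ≈ -383.97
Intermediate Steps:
W(H, Q) = -5 + H (W(H, Q) = H - 5 = -5 + H)
T(S) = 8/17 - S/2 (T(S) = S/(-5 + 3) - 16/(-34) = S/(-2) - 16*(-1/34) = S*(-½) + 8/17 = -S/2 + 8/17 = 8/17 - S/2)
-410 - T(53) = -410 - (8/17 - ½*53) = -410 - (8/17 - 53/2) = -410 - 1*(-885/34) = -410 + 885/34 = -13055/34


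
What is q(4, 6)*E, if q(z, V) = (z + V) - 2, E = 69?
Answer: 552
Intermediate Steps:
q(z, V) = -2 + V + z (q(z, V) = (V + z) - 2 = -2 + V + z)
q(4, 6)*E = (-2 + 6 + 4)*69 = 8*69 = 552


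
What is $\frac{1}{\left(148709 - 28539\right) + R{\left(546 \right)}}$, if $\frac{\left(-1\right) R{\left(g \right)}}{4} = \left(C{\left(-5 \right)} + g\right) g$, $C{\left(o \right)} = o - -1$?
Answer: $- \frac{1}{1063558} \approx -9.4024 \cdot 10^{-7}$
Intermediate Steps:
$C{\left(o \right)} = 1 + o$ ($C{\left(o \right)} = o + 1 = 1 + o$)
$R{\left(g \right)} = - 4 g \left(-4 + g\right)$ ($R{\left(g \right)} = - 4 \left(\left(1 - 5\right) + g\right) g = - 4 \left(-4 + g\right) g = - 4 g \left(-4 + g\right)$)
$\frac{1}{\left(148709 - 28539\right) + R{\left(546 \right)}} = \frac{1}{\left(148709 - 28539\right) + 4 \cdot 546 \left(4 - 546\right)} = \frac{1}{120170 + 4 \cdot 546 \left(4 - 546\right)} = \frac{1}{120170 + 4 \cdot 546 \left(-542\right)} = \frac{1}{120170 - 1183728} = \frac{1}{-1063558} = - \frac{1}{1063558}$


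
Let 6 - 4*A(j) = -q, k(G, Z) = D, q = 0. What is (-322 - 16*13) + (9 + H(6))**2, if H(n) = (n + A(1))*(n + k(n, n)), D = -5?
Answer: -1031/4 ≈ -257.75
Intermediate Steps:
k(G, Z) = -5
A(j) = 3/2 (A(j) = 3/2 - (-1)*0/4 = 3/2 - 1/4*0 = 3/2 + 0 = 3/2)
H(n) = (-5 + n)*(3/2 + n) (H(n) = (n + 3/2)*(n - 5) = (3/2 + n)*(-5 + n) = (-5 + n)*(3/2 + n))
(-322 - 16*13) + (9 + H(6))**2 = (-322 - 16*13) + (9 + (-15/2 + 6**2 - 7/2*6))**2 = (-322 - 208) + (9 + (-15/2 + 36 - 21))**2 = -530 + (9 + 15/2)**2 = -530 + (33/2)**2 = -530 + 1089/4 = -1031/4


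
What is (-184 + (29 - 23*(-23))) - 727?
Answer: -353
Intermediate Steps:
(-184 + (29 - 23*(-23))) - 727 = (-184 + (29 + 529)) - 727 = (-184 + 558) - 727 = 374 - 727 = -353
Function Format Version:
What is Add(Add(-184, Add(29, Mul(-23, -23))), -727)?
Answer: -353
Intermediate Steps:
Add(Add(-184, Add(29, Mul(-23, -23))), -727) = Add(Add(-184, Add(29, 529)), -727) = Add(Add(-184, 558), -727) = Add(374, -727) = -353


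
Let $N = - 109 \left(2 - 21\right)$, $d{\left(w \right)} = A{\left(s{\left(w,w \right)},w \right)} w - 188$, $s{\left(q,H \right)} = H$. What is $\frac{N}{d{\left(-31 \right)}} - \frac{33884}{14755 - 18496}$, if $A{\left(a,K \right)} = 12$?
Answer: $\frac{261103}{48720} \approx 5.3593$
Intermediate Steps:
$d{\left(w \right)} = -188 + 12 w$ ($d{\left(w \right)} = 12 w - 188 = -188 + 12 w$)
$N = 2071$ ($N = \left(-109\right) \left(-19\right) = 2071$)
$\frac{N}{d{\left(-31 \right)}} - \frac{33884}{14755 - 18496} = \frac{2071}{-188 + 12 \left(-31\right)} - \frac{33884}{14755 - 18496} = \frac{2071}{-188 - 372} - \frac{33884}{14755 - 18496} = \frac{2071}{-560} - \frac{33884}{-3741} = 2071 \left(- \frac{1}{560}\right) - - \frac{788}{87} = - \frac{2071}{560} + \frac{788}{87} = \frac{261103}{48720}$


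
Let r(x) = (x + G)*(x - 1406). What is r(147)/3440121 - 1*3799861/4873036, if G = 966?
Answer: -6633468719931/5587944492452 ≈ -1.1871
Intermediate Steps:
r(x) = (-1406 + x)*(966 + x) (r(x) = (x + 966)*(x - 1406) = (966 + x)*(-1406 + x) = (-1406 + x)*(966 + x))
r(147)/3440121 - 1*3799861/4873036 = (-1358196 + 147² - 440*147)/3440121 - 1*3799861/4873036 = (-1358196 + 21609 - 64680)*(1/3440121) - 3799861*1/4873036 = -1401267*1/3440121 - 3799861/4873036 = -467089/1146707 - 3799861/4873036 = -6633468719931/5587944492452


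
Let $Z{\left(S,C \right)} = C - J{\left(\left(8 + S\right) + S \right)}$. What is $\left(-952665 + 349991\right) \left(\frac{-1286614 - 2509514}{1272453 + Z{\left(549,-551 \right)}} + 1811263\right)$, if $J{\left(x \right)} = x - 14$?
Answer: $- \frac{693607664000037974}{635405} \approx -1.0916 \cdot 10^{12}$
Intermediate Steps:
$J{\left(x \right)} = -14 + x$ ($J{\left(x \right)} = x - 14 = -14 + x$)
$Z{\left(S,C \right)} = 6 + C - 2 S$ ($Z{\left(S,C \right)} = C - \left(-14 + \left(\left(8 + S\right) + S\right)\right) = C - \left(-14 + \left(8 + 2 S\right)\right) = C - \left(-6 + 2 S\right) = 6 + C - 2 S$)
$\left(-952665 + 349991\right) \left(\frac{-1286614 - 2509514}{1272453 + Z{\left(549,-551 \right)}} + 1811263\right) = \left(-952665 + 349991\right) \left(\frac{-1286614 - 2509514}{1272453 - 1643} + 1811263\right) = - 602674 \left(- \frac{3796128}{1272453 - 1643} + 1811263\right) = - 602674 \left(- \frac{3796128}{1270810} + 1811263\right) = - 602674 \left(\left(-3796128\right) \frac{1}{1270810} + 1811263\right) = - 602674 \left(- \frac{1898064}{635405} + 1811263\right) = \left(-602674\right) \frac{1150883668451}{635405} = - \frac{693607664000037974}{635405}$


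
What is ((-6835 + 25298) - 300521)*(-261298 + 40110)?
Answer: 62387844904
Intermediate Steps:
((-6835 + 25298) - 300521)*(-261298 + 40110) = (18463 - 300521)*(-221188) = -282058*(-221188) = 62387844904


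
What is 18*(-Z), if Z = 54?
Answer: -972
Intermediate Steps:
18*(-Z) = 18*(-1*54) = 18*(-54) = -972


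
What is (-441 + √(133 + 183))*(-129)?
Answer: 56889 - 258*√79 ≈ 54596.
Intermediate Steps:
(-441 + √(133 + 183))*(-129) = (-441 + √316)*(-129) = (-441 + 2*√79)*(-129) = 56889 - 258*√79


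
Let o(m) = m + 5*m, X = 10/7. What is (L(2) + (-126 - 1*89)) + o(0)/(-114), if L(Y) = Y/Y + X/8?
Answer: -5987/28 ≈ -213.82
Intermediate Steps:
X = 10/7 (X = 10*(⅐) = 10/7 ≈ 1.4286)
L(Y) = 33/28 (L(Y) = Y/Y + (10/7)/8 = 1 + (10/7)*(⅛) = 1 + 5/28 = 33/28)
o(m) = 6*m
(L(2) + (-126 - 1*89)) + o(0)/(-114) = (33/28 + (-126 - 1*89)) + (6*0)/(-114) = (33/28 + (-126 - 89)) + 0*(-1/114) = (33/28 - 215) + 0 = -5987/28 + 0 = -5987/28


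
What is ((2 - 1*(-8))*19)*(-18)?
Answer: -3420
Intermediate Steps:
((2 - 1*(-8))*19)*(-18) = ((2 + 8)*19)*(-18) = (10*19)*(-18) = 190*(-18) = -3420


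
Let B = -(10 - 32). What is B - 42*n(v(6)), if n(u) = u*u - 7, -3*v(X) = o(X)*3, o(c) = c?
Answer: -1196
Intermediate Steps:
v(X) = -X (v(X) = -X*3/3 = -X)
n(u) = -7 + u**2 (n(u) = u**2 - 7 = -7 + u**2)
B = 22 (B = -1*(-22) = 22)
B - 42*n(v(6)) = 22 - 42*(-7 + (-1*6)**2) = 22 - 42*(-7 + (-6)**2) = 22 - 42*(-7 + 36) = 22 - 42*29 = 22 - 1218 = -1196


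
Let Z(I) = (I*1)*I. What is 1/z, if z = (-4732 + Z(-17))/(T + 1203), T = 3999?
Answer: -1734/1481 ≈ -1.1708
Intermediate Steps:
Z(I) = I**2 (Z(I) = I*I = I**2)
z = -1481/1734 (z = (-4732 + (-17)**2)/(3999 + 1203) = (-4732 + 289)/5202 = -4443*1/5202 = -1481/1734 ≈ -0.85409)
1/z = 1/(-1481/1734) = -1734/1481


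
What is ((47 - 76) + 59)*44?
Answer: 1320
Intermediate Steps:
((47 - 76) + 59)*44 = (-29 + 59)*44 = 30*44 = 1320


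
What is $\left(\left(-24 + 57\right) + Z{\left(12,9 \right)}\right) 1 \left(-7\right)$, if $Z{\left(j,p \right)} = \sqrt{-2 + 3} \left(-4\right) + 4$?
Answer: $-231$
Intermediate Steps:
$Z{\left(j,p \right)} = 0$ ($Z{\left(j,p \right)} = \sqrt{1} \left(-4\right) + 4 = 1 \left(-4\right) + 4 = -4 + 4 = 0$)
$\left(\left(-24 + 57\right) + Z{\left(12,9 \right)}\right) 1 \left(-7\right) = \left(\left(-24 + 57\right) + 0\right) 1 \left(-7\right) = \left(33 + 0\right) \left(-7\right) = 33 \left(-7\right) = -231$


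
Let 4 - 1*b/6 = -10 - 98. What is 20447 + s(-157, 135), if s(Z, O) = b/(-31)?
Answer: 633185/31 ≈ 20425.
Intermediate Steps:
b = 672 (b = 24 - 6*(-10 - 98) = 24 - 6*(-108) = 24 + 648 = 672)
s(Z, O) = -672/31 (s(Z, O) = 672/(-31) = 672*(-1/31) = -672/31)
20447 + s(-157, 135) = 20447 - 672/31 = 633185/31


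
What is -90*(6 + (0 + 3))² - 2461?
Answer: -9751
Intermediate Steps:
-90*(6 + (0 + 3))² - 2461 = -90*(6 + 3)² - 2461 = -90*9² - 2461 = -90*81 - 2461 = -7290 - 2461 = -9751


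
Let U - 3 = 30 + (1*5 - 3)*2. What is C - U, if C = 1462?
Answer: 1425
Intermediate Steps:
U = 37 (U = 3 + (30 + (1*5 - 3)*2) = 3 + (30 + (5 - 3)*2) = 3 + (30 + 2*2) = 3 + (30 + 4) = 3 + 34 = 37)
C - U = 1462 - 1*37 = 1462 - 37 = 1425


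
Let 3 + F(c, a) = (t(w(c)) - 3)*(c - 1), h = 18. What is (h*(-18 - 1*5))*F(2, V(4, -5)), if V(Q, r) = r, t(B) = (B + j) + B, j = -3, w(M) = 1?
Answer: 2898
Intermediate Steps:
t(B) = -3 + 2*B (t(B) = (B - 3) + B = (-3 + B) + B = -3 + 2*B)
F(c, a) = 1 - 4*c (F(c, a) = -3 + ((-3 + 2*1) - 3)*(c - 1) = -3 + ((-3 + 2) - 3)*(-1 + c) = -3 + (-1 - 3)*(-1 + c) = -3 - 4*(-1 + c) = -3 + (4 - 4*c) = 1 - 4*c)
(h*(-18 - 1*5))*F(2, V(4, -5)) = (18*(-18 - 1*5))*(1 - 4*2) = (18*(-18 - 5))*(1 - 8) = (18*(-23))*(-7) = -414*(-7) = 2898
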